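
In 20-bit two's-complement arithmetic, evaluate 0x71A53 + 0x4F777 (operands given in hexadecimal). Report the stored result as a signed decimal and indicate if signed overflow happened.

-257590; overflow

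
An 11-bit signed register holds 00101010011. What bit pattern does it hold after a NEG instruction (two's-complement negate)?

11010101101

Invert: 11010101100. Add 1: 11010101101.
Check: 00101010011 = 339, 11010101101 = -339.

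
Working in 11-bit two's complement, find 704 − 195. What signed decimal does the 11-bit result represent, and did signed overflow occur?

509; no overflow

704 → 01011000000
195 → 00011000011
Subtract via negate-and-add: invert 00011000011 + 1 = 11100111101 (i.e. -195).
  01011000000
+ 11100111101
= 00111111101  (discard carry-out 1)
Result 00111111101: MSB = 0 → value 509.
Addends (after negating the subtrahend) have opposite signs, so signed overflow cannot occur.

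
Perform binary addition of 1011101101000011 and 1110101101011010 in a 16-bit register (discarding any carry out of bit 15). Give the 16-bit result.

  1011101101000011
+ 1110101101011010
= 1010011010011101  (discard carry-out 1)

1010011010011101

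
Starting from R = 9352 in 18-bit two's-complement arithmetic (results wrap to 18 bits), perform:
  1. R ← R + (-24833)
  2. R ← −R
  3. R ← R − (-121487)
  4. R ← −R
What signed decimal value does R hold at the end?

Start: R = 9352 = 000010010010001000.
R = 9352 + (-24833) = -15481 = 111100001110000111
R = −(-15481) = 15481 = 000011110001111001
R = 15481 − (-121487) = 136968; wraps to -125176 = 100001011100001000
R = −(-125176) = 125176 = 011110100011111000

125176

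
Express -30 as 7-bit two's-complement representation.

|-30| = 30 = 0011110 in 7 bits.
Invert the bits: 1100001. Add 1: 1100010.

1100010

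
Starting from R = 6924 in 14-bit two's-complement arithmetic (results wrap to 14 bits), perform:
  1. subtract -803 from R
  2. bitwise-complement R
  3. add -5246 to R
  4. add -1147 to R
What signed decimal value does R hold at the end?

2263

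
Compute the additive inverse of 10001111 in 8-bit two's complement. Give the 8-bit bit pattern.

Invert: 01110000. Add 1: 01110001.

01110001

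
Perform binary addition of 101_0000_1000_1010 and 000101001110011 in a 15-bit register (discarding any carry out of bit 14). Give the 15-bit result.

  101000010001010
+ 000101001110011
= 101101011111101

101101011111101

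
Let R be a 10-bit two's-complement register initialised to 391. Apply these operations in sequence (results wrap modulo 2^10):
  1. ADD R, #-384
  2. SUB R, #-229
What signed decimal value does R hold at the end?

Start: R = 391 = 0110000111.
R = 391 + (-384) = 7 = 0000000111
R = 7 − (-229) = 236 = 0011101100

236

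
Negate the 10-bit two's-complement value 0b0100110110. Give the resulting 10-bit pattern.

Invert: 1011001001. Add 1: 1011001010.
Check: 0100110110 = 310, 1011001010 = -310.

1011001010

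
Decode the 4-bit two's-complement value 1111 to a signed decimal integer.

MSB is 1, so the value is negative.
Unsigned reading: 15. Subtract 2^4 = 16: 15 − 16 = -1.

-1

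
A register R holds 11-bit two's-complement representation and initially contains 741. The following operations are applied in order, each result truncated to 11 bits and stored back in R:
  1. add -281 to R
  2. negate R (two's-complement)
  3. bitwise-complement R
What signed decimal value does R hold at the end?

Start: R = 741 = 01011100101.
R = 741 + (-281) = 460 = 00111001100
R = −(460) = -460 = 11000110100
R = NOT 11000110100 = 00111001011 = 459

459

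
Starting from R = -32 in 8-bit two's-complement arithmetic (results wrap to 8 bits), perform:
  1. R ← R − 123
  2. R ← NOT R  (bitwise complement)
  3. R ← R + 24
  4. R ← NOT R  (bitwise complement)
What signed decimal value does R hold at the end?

Start: R = -32 = 11100000.
R = -32 − 123 = -155; wraps to 101 = 01100101
R = NOT 01100101 = 10011010 = -102
R = -102 + 24 = -78 = 10110010
R = NOT 10110010 = 01001101 = 77

77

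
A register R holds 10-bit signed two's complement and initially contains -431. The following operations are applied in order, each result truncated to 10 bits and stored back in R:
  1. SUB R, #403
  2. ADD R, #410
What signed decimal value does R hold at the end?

-424

Start: R = -431 = 1001010001.
R = -431 − 403 = -834; wraps to 190 = 0010111110
R = 190 + 410 = 600; wraps to -424 = 1001011000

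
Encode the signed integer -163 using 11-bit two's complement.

|-163| = 163 = 00010100011 in 11 bits.
Invert the bits: 11101011100. Add 1: 11101011101.

11101011101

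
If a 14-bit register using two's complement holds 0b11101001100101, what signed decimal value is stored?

-1435

MSB is 1, so the value is negative.
Invert: 00010110011010. Add 1: 00010110011011 = 1435. So the value is −1435.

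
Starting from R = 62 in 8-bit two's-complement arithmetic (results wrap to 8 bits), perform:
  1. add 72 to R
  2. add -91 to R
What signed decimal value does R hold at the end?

43

Start: R = 62 = 00111110.
R = 62 + 72 = 134; wraps to -122 = 10000110
R = -122 + (-91) = -213; wraps to 43 = 00101011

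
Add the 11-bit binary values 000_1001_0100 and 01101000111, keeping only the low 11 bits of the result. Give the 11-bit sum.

01111011011

  00010010100
+ 01101000111
= 01111011011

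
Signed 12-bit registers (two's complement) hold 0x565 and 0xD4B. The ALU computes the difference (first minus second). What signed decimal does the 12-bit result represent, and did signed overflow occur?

-2022; overflow

0x565 = 010101100101 = 1381 (signed)
0xD4B = 110101001011 = -693 (signed)
Subtract via negate-and-add: invert 110101001011 + 1 = 001010110101 (i.e. 693).
  010101100101
+ 001010110101
= 100000011010
Result 100000011010: MSB = 1 → 2074 − 4096 = -2022.
Both addends (after negating the subtrahend) are non-negative but the stored result is negative: signed overflow. The true value 1381 − (-693) = 2074 lies outside [-2048, 2047].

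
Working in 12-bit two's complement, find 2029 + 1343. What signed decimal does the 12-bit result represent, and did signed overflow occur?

-724; overflow

2029 → 011111101101
1343 → 010100111111
  011111101101
+ 010100111111
= 110100101100
Result 110100101100: MSB = 1 → 3372 − 4096 = -724.
Both addends are non-negative but the stored result is negative: signed overflow. The true value 2029 + 1343 = 3372 lies outside [-2048, 2047].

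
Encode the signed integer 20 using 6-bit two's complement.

010100

20 is non-negative, so write it directly in 6 bits: 010100.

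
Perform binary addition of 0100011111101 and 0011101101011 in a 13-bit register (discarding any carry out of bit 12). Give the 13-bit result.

1000001101000

  0100011111101
+ 0011101101011
= 1000001101000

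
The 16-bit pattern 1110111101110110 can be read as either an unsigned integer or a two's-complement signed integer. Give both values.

unsigned = 61302, signed = -4234

Unsigned: 1110111101110110 = 61302.
Signed: MSB=1 → 61302 − 65536 = -4234.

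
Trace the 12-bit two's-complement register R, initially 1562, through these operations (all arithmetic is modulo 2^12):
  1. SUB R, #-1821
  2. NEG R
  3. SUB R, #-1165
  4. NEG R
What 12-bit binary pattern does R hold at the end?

100010101010

Start: R = 1562 = 011000011010.
R = 1562 − (-1821) = 3383; wraps to -713 = 110100110111
R = −(-713) = 713 = 001011001001
R = 713 − (-1165) = 1878 = 011101010110
R = −(1878) = -1878 = 100010101010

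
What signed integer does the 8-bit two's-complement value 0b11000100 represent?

MSB is 1, so the value is negative.
Unsigned reading: 196. Subtract 2^8 = 256: 196 − 256 = -60.

-60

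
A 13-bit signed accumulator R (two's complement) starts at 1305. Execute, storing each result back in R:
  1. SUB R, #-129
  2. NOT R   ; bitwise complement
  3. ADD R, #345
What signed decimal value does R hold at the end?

-1090

Start: R = 1305 = 0010100011001.
R = 1305 − (-129) = 1434 = 0010110011010
R = NOT 0010110011010 = 1101001100101 = -1435
R = -1435 + 345 = -1090 = 1101110111110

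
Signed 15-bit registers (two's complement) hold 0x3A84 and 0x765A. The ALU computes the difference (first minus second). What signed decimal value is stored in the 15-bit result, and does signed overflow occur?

-15318; overflow

0x3A84 = 011101010000100 = 14980 (signed)
0x765A = 111011001011010 = -2470 (signed)
Subtract via negate-and-add: invert 111011001011010 + 1 = 000100110100110 (i.e. 2470).
  011101010000100
+ 000100110100110
= 100010000101010
Result 100010000101010: MSB = 1 → 17450 − 32768 = -15318.
Both addends (after negating the subtrahend) are non-negative but the stored result is negative: signed overflow. The true value 14980 − (-2470) = 17450 lies outside [-16384, 16383].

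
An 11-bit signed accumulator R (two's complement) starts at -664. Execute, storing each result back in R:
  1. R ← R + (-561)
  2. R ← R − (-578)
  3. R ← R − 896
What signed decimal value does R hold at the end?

505

Start: R = -664 = 10101101000.
R = -664 + (-561) = -1225; wraps to 823 = 01100110111
R = 823 − (-578) = 1401; wraps to -647 = 10101111001
R = -647 − 896 = -1543; wraps to 505 = 00111111001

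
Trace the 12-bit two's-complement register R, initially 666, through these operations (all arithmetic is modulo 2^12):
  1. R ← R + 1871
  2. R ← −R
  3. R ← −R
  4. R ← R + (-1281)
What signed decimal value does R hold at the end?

Start: R = 666 = 001010011010.
R = 666 + 1871 = 2537; wraps to -1559 = 100111101001
R = −(-1559) = 1559 = 011000010111
R = −(1559) = -1559 = 100111101001
R = -1559 + (-1281) = -2840; wraps to 1256 = 010011101000

1256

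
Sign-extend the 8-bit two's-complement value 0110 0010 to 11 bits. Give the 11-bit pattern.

00001100010

MSB of 01100010 is 0; replicate it into the new high bits.
000|01100010 → 00001100010 (still 98).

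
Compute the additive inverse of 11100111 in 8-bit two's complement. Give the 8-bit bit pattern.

00011001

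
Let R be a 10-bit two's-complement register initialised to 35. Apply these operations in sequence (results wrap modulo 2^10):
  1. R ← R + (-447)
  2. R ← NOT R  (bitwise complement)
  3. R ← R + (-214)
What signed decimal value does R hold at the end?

Start: R = 35 = 0000100011.
R = 35 + (-447) = -412 = 1001100100
R = NOT 1001100100 = 0110011011 = 411
R = 411 + (-214) = 197 = 0011000101

197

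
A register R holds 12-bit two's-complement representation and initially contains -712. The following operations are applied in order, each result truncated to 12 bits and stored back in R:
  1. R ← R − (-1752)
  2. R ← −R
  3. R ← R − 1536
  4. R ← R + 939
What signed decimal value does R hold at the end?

-1637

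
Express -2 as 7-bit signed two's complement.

|-2| = 2 = 0000010 in 7 bits.
Invert the bits: 1111101. Add 1: 1111110.
Check: 1111110 reads as 126 − 128 = -2.

1111110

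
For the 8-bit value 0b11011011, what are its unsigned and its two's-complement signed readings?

unsigned = 219, signed = -37

Unsigned: 11011011 = 219.
Signed: MSB=1 → 219 − 256 = -37.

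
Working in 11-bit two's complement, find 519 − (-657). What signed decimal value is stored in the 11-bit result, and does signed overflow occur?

-872; overflow

519 → 01000000111
-657 → 10101101111
Subtract via negate-and-add: invert 10101101111 + 1 = 01010010001 (i.e. 657).
  01000000111
+ 01010010001
= 10010011000
Result 10010011000: MSB = 1 → 1176 − 2048 = -872.
Both addends (after negating the subtrahend) are non-negative but the stored result is negative: signed overflow. The true value 519 − (-657) = 1176 lies outside [-1024, 1023].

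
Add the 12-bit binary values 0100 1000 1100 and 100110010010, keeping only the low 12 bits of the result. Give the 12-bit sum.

111000011110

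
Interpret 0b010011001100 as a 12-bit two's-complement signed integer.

1228

MSB is 0, so the value is non-negative: 010011001100 = 1228.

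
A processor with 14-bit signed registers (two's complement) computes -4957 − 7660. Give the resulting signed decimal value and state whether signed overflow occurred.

3767; overflow

-4957 → 10110010100011
7660 → 01110111101100
Subtract via negate-and-add: invert 01110111101100 + 1 = 10001000010100 (i.e. -7660).
  10110010100011
+ 10001000010100
= 00111010110111  (discard carry-out 1)
Result 00111010110111: MSB = 0 → value 3767.
Both addends (after negating the subtrahend) are negative but the stored result is non-negative: signed overflow. The true value -4957 − 7660 = -12617 lies outside [-8192, 8191].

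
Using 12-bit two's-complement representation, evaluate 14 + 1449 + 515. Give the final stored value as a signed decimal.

14 + 1449 = 1463 (010110110111)
1463 + 515 = 1978 (011110111010)

1978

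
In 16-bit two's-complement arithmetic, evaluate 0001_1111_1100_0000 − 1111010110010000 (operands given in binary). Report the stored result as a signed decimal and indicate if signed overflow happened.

10800; no overflow

0001_1111_1100_0000 → 0001111111000000 = 8128 (signed)
1111010110010000 = -2672 (signed)
Subtract via negate-and-add: invert 1111010110010000 + 1 = 0000101001110000 (i.e. 2672).
  0001111111000000
+ 0000101001110000
= 0010101000110000
Result 0010101000110000: MSB = 0 → value 10800.
Both addends (after negating the subtrahend) are non-negative and so is the stored result: no signed overflow.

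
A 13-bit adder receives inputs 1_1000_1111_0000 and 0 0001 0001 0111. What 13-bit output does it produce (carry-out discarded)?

1101000000111

  1100011110000
+ 0000100010111
= 1101000000111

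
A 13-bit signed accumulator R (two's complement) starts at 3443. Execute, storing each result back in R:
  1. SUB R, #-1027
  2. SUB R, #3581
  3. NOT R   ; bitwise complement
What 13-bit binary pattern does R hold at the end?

1110010000110

Start: R = 3443 = 0110101110011.
R = 3443 − (-1027) = 4470; wraps to -3722 = 1000101110110
R = -3722 − 3581 = -7303; wraps to 889 = 0001101111001
R = NOT 0001101111001 = 1110010000110 = -890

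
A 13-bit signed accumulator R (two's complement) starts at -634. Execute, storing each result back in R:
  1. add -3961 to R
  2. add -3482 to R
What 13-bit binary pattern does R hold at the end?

Start: R = -634 = 1110110000110.
R = -634 + (-3961) = -4595; wraps to 3597 = 0111000001101
R = 3597 + (-3482) = 115 = 0000001110011

0000001110011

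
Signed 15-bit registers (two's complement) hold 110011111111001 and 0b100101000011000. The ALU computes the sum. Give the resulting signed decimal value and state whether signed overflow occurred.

110011111111001 = -6151 (signed)
0b100101000011000 → 100101000011000 = -13800 (signed)
  110011111111001
+ 100101000011000
= 011001000010001  (discard carry-out 1)
Result 011001000010001: MSB = 0 → value 12817.
Both addends are negative but the stored result is non-negative: signed overflow. The true value -6151 + (-13800) = -19951 lies outside [-16384, 16383].

12817; overflow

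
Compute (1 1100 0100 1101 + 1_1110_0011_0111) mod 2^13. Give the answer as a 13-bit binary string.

  1110001001101
+ 1111000110111
= 1101010000100  (discard carry-out 1)

1101010000100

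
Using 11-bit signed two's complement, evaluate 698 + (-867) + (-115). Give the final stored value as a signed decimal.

698 + (-867) = -169 (11101010111)
-169 + (-115) = -284 (11011100100)

-284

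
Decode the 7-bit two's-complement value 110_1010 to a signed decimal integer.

-22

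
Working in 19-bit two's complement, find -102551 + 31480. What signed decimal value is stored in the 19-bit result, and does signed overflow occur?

-102551 → 1100110111101101001
31480 → 0000111101011111000
  1100110111101101001
+ 0000111101011111000
= 1101110101001100001
Result 1101110101001100001: MSB = 1 → 453217 − 524288 = -71071.
Addends have opposite signs, so signed overflow cannot occur.

-71071; no overflow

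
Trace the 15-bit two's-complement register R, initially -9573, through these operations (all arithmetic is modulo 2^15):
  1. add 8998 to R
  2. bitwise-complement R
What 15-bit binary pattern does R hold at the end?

000001000111110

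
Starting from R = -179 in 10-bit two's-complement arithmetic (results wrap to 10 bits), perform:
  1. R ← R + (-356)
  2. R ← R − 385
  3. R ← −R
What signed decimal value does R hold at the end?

-104

Start: R = -179 = 1101001101.
R = -179 + (-356) = -535; wraps to 489 = 0111101001
R = 489 − 385 = 104 = 0001101000
R = −(104) = -104 = 1110011000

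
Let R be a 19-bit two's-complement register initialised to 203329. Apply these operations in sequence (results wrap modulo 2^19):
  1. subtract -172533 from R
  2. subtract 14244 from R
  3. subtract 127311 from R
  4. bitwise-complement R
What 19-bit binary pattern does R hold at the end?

1000110110010111100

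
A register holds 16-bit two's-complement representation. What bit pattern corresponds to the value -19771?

|-19771| = 19771 = 0100110100111011 in 16 bits.
Invert the bits: 1011001011000100. Add 1: 1011001011000101.
Check: 1011001011000101 reads as 45765 − 65536 = -19771.

1011001011000101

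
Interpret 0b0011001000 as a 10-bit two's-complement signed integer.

200

MSB is 0, so the value is non-negative: 0011001000 = 200.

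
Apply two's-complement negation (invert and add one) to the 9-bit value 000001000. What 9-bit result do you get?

111111000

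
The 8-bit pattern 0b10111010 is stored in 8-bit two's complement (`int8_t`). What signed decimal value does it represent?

-70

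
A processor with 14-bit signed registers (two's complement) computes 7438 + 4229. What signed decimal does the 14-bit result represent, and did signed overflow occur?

7438 → 01110100001110
4229 → 01000010000101
  01110100001110
+ 01000010000101
= 10110110010011
Result 10110110010011: MSB = 1 → 11667 − 16384 = -4717.
Both addends are non-negative but the stored result is negative: signed overflow. The true value 7438 + 4229 = 11667 lies outside [-8192, 8191].

-4717; overflow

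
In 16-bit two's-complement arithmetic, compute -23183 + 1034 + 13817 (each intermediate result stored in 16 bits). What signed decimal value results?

-23183 + 1034 = -22149 (1010100101111011)
-22149 + 13817 = -8332 (1101111101110100)

-8332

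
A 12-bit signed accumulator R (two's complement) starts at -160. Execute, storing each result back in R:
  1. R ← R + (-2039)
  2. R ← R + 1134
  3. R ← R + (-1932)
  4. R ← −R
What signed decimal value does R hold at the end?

Start: R = -160 = 111101100000.
R = -160 + (-2039) = -2199; wraps to 1897 = 011101101001
R = 1897 + 1134 = 3031; wraps to -1065 = 101111010111
R = -1065 + (-1932) = -2997; wraps to 1099 = 010001001011
R = −(1099) = -1099 = 101110110101

-1099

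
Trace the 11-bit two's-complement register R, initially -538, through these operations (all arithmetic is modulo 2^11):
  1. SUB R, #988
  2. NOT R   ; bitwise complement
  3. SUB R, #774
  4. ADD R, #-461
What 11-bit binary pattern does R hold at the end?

00100100010

Start: R = -538 = 10111100110.
R = -538 − 988 = -1526; wraps to 522 = 01000001010
R = NOT 01000001010 = 10111110101 = -523
R = -523 − 774 = -1297; wraps to 751 = 01011101111
R = 751 + (-461) = 290 = 00100100010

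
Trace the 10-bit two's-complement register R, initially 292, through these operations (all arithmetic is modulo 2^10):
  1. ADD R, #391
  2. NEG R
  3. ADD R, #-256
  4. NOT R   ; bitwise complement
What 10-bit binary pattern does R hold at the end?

1110101010

Start: R = 292 = 0100100100.
R = 292 + 391 = 683; wraps to -341 = 1010101011
R = −(-341) = 341 = 0101010101
R = 341 + (-256) = 85 = 0001010101
R = NOT 0001010101 = 1110101010 = -86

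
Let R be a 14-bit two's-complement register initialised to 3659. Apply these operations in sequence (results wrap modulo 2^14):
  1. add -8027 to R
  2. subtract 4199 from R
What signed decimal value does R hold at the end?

Start: R = 3659 = 00111001001011.
R = 3659 + (-8027) = -4368 = 10111011110000
R = -4368 − 4199 = -8567; wraps to 7817 = 01111010001001

7817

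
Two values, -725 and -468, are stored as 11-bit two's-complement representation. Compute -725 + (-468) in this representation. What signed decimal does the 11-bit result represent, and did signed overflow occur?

-725 → 10100101011
-468 → 11000101100
  10100101011
+ 11000101100
= 01101010111  (discard carry-out 1)
Result 01101010111: MSB = 0 → value 855.
Both addends are negative but the stored result is non-negative: signed overflow. The true value -725 + (-468) = -1193 lies outside [-1024, 1023].

855; overflow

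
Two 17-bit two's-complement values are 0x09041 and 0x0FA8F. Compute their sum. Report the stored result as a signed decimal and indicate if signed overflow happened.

-30000; overflow

0x09041 = 01001000001000001 = 36929 (signed)
0x0FA8F = 01111101010001111 = 64143 (signed)
  01001000001000001
+ 01111101010001111
= 11000101011010000
Result 11000101011010000: MSB = 1 → 101072 − 131072 = -30000.
Both addends are non-negative but the stored result is negative: signed overflow. The true value 36929 + 64143 = 101072 lies outside [-65536, 65535].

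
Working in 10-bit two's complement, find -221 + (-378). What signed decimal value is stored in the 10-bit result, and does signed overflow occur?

425; overflow

-221 → 1100100011
-378 → 1010000110
  1100100011
+ 1010000110
= 0110101001  (discard carry-out 1)
Result 0110101001: MSB = 0 → value 425.
Both addends are negative but the stored result is non-negative: signed overflow. The true value -221 + (-378) = -599 lies outside [-512, 511].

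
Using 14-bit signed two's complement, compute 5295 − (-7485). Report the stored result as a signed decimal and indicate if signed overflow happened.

5295 → 01010010101111
-7485 → 10001011000011
Subtract via negate-and-add: invert 10001011000011 + 1 = 01110100111101 (i.e. 7485).
  01010010101111
+ 01110100111101
= 11000111101100
Result 11000111101100: MSB = 1 → 12780 − 16384 = -3604.
Both addends (after negating the subtrahend) are non-negative but the stored result is negative: signed overflow. The true value 5295 − (-7485) = 12780 lies outside [-8192, 8191].

-3604; overflow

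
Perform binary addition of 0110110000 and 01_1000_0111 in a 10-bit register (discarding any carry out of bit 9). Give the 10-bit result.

1100110111

  0110110000
+ 0110000111
= 1100110111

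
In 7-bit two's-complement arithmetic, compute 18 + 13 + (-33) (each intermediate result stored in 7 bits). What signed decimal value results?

18 + 13 = 31 (0011111)
31 + (-33) = -2 (1111110)

-2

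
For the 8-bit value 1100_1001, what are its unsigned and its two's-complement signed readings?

unsigned = 201, signed = -55

Unsigned: 11001001 = 201.
Signed: MSB=1 → 201 − 256 = -55.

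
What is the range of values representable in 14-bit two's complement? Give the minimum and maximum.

min = -8192, max = 8191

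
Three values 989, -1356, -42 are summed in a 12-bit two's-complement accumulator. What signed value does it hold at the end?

989 + (-1356) = -367 (111010010001)
-367 + (-42) = -409 (111001100111)

-409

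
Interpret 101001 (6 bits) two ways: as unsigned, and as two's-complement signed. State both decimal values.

Unsigned: 101001 = 41.
Signed: MSB=1 → 41 − 64 = -23.

unsigned = 41, signed = -23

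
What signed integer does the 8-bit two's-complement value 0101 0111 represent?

MSB is 0, so the value is non-negative: 01010111 = 87.

87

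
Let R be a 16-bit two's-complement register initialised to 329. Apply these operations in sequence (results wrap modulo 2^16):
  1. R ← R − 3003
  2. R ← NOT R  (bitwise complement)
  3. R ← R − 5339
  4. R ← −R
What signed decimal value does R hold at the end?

Start: R = 329 = 0000000101001001.
R = 329 − 3003 = -2674 = 1111010110001110
R = NOT 1111010110001110 = 0000101001110001 = 2673
R = 2673 − 5339 = -2666 = 1111010110010110
R = −(-2666) = 2666 = 0000101001101010

2666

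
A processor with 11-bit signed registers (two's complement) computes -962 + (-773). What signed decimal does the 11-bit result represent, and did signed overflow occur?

313; overflow

-962 → 10000111110
-773 → 10011111011
  10000111110
+ 10011111011
= 00100111001  (discard carry-out 1)
Result 00100111001: MSB = 0 → value 313.
Both addends are negative but the stored result is non-negative: signed overflow. The true value -962 + (-773) = -1735 lies outside [-1024, 1023].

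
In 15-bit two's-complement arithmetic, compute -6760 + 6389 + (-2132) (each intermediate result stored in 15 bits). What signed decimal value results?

-2503

-6760 + 6389 = -371 (111111010001101)
-371 + (-2132) = -2503 (111011000111001)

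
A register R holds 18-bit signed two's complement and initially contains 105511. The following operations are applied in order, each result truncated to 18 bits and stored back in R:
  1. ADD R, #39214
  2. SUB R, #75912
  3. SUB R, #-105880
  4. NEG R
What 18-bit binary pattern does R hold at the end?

010101010110011011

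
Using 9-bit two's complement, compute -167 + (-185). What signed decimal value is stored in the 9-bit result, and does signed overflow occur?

-167 → 101011001
-185 → 101000111
  101011001
+ 101000111
= 010100000  (discard carry-out 1)
Result 010100000: MSB = 0 → value 160.
Both addends are negative but the stored result is non-negative: signed overflow. The true value -167 + (-185) = -352 lies outside [-256, 255].

160; overflow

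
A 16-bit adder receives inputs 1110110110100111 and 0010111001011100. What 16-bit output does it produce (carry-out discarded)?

0001110000000011

  1110110110100111
+ 0010111001011100
= 0001110000000011  (discard carry-out 1)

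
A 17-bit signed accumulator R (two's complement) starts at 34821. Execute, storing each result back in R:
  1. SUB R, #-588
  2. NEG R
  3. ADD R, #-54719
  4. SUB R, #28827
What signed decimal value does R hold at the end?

Start: R = 34821 = 01000100000000101.
R = 34821 − (-588) = 35409 = 01000101001010001
R = −(35409) = -35409 = 10111010110101111
R = -35409 + (-54719) = -90128; wraps to 40944 = 01001111111110000
R = 40944 − 28827 = 12117 = 00010111101010101

12117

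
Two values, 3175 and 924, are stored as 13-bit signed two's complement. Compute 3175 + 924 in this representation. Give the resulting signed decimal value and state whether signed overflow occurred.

3175 → 0110001100111
924 → 0001110011100
  0110001100111
+ 0001110011100
= 1000000000011
Result 1000000000011: MSB = 1 → 4099 − 8192 = -4093.
Both addends are non-negative but the stored result is negative: signed overflow. The true value 3175 + 924 = 4099 lies outside [-4096, 4095].

-4093; overflow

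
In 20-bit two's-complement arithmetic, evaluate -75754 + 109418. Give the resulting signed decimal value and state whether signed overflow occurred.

-75754 → 11101101100000010110
109418 → 00011010101101101010
  11101101100000010110
+ 00011010101101101010
= 00001000001110000000  (discard carry-out 1)
Result 00001000001110000000: MSB = 0 → value 33664.
Addends have opposite signs, so signed overflow cannot occur.

33664; no overflow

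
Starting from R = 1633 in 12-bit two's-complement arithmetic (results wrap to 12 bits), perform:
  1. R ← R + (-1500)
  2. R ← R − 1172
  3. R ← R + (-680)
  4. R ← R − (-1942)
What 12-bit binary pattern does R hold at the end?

000011011111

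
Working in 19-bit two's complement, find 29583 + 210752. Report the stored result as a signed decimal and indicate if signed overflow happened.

29583 → 0000111001110001111
210752 → 0110011011101000000
  0000111001110001111
+ 0110011011101000000
= 0111010101011001111
Result 0111010101011001111: MSB = 0 → value 240335.
Both addends are non-negative and so is the stored result: no signed overflow.

240335; no overflow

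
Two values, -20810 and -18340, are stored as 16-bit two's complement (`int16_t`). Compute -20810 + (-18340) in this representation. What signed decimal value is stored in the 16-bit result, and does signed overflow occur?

-20810 → 1010111010110110
-18340 → 1011100001011100
  1010111010110110
+ 1011100001011100
= 0110011100010010  (discard carry-out 1)
Result 0110011100010010: MSB = 0 → value 26386.
Both addends are negative but the stored result is non-negative: signed overflow. The true value -20810 + (-18340) = -39150 lies outside [-32768, 32767].

26386; overflow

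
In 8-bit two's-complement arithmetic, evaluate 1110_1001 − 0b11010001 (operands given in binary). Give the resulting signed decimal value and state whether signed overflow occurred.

24; no overflow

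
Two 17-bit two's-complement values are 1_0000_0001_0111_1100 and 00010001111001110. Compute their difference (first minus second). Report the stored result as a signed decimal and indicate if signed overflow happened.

56750; overflow

1_0000_0001_0111_1100 → 10000000101111100 = -65156 (signed)
00010001111001110 = 9166 (signed)
Subtract via negate-and-add: invert 00010001111001110 + 1 = 11101110000110010 (i.e. -9166).
  10000000101111100
+ 11101110000110010
= 01101110110101110  (discard carry-out 1)
Result 01101110110101110: MSB = 0 → value 56750.
Both addends (after negating the subtrahend) are negative but the stored result is non-negative: signed overflow. The true value -65156 − 9166 = -74322 lies outside [-65536, 65535].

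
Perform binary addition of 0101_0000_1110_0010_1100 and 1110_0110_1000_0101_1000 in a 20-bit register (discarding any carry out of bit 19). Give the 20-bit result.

  01010000111000101100
+ 11100110100001011000
= 00110111011010000100  (discard carry-out 1)

00110111011010000100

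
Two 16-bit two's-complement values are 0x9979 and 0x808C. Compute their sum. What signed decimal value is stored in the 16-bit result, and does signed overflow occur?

0x9979 = 1001100101111001 = -26247 (signed)
0x808C = 1000000010001100 = -32628 (signed)
  1001100101111001
+ 1000000010001100
= 0001101000000101  (discard carry-out 1)
Result 0001101000000101: MSB = 0 → value 6661.
Both addends are negative but the stored result is non-negative: signed overflow. The true value -26247 + (-32628) = -58875 lies outside [-32768, 32767].

6661; overflow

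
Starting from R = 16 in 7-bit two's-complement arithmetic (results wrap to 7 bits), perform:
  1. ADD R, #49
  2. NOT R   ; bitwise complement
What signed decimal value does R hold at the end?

62

Start: R = 16 = 0010000.
R = 16 + 49 = 65; wraps to -63 = 1000001
R = NOT 1000001 = 0111110 = 62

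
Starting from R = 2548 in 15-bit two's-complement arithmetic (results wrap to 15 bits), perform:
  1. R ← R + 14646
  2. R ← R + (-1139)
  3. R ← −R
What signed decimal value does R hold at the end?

Start: R = 2548 = 000100111110100.
R = 2548 + 14646 = 17194; wraps to -15574 = 100001100101010
R = -15574 + (-1139) = -16713; wraps to 16055 = 011111010110111
R = −(16055) = -16055 = 100000101001001

-16055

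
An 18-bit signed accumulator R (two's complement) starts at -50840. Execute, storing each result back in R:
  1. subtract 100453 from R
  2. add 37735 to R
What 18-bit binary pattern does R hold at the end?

100100010001101010

Start: R = -50840 = 110011100101101000.
R = -50840 − 100453 = -151293; wraps to 110851 = 011011000100000011
R = 110851 + 37735 = 148586; wraps to -113558 = 100100010001101010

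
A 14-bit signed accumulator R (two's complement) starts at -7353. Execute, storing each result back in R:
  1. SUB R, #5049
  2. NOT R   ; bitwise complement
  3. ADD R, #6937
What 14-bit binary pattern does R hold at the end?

00101110001010

Start: R = -7353 = 10001101000111.
R = -7353 − 5049 = -12402; wraps to 3982 = 00111110001110
R = NOT 00111110001110 = 11000001110001 = -3983
R = -3983 + 6937 = 2954 = 00101110001010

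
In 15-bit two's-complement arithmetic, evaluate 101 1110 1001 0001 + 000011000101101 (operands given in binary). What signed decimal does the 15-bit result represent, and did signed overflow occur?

101 1110 1001 0001 → 101111010010001 = -8559 (signed)
000011000101101 = 1581 (signed)
  101111010010001
+ 000011000101101
= 110010010111110
Result 110010010111110: MSB = 1 → 25790 − 32768 = -6978.
Addends have opposite signs, so signed overflow cannot occur.

-6978; no overflow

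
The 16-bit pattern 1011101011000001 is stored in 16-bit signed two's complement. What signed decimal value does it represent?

MSB is 1, so the value is negative.
Unsigned reading: 47809. Subtract 2^16 = 65536: 47809 − 65536 = -17727.

-17727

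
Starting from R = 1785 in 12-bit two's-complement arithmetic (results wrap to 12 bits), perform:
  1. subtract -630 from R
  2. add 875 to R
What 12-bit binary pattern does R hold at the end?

110011011010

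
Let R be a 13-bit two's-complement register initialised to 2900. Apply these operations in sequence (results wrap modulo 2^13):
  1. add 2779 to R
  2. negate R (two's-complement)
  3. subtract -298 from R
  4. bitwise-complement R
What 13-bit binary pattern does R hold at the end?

1010100000100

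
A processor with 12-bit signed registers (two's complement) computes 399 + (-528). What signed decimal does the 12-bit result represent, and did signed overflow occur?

-129; no overflow

399 → 000110001111
-528 → 110111110000
  000110001111
+ 110111110000
= 111101111111
Result 111101111111: MSB = 1 → 3967 − 4096 = -129.
Addends have opposite signs, so signed overflow cannot occur.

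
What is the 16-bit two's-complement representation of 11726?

0010110111001110

11726 is non-negative, so write it directly in 16 bits: 0010110111001110.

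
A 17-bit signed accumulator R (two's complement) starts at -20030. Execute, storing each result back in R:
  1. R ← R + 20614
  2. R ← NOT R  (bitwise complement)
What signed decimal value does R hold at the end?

-585

Start: R = -20030 = 11011000111000010.
R = -20030 + 20614 = 584 = 00000001001001000
R = NOT 00000001001001000 = 11111110110110111 = -585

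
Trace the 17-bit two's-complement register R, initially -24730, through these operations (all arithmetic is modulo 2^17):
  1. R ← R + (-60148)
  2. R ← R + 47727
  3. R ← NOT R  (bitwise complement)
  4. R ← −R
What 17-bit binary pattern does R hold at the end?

Start: R = -24730 = 11001111101100110.
R = -24730 + (-60148) = -84878; wraps to 46194 = 01011010001110010
R = 46194 + 47727 = 93921; wraps to -37151 = 10110111011100001
R = NOT 10110111011100001 = 01001000100011110 = 37150
R = −(37150) = -37150 = 10110111011100010

10110111011100010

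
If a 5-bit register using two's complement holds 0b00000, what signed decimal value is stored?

0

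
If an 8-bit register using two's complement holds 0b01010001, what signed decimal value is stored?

81

MSB is 0, so the value is non-negative: 01010001 = 81.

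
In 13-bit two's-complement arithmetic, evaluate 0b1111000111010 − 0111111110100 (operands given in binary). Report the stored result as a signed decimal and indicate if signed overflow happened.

3654; overflow

0b1111000111010 → 1111000111010 = -454 (signed)
0111111110100 = 4084 (signed)
Subtract via negate-and-add: invert 0111111110100 + 1 = 1000000001100 (i.e. -4084).
  1111000111010
+ 1000000001100
= 0111001000110  (discard carry-out 1)
Result 0111001000110: MSB = 0 → value 3654.
Both addends (after negating the subtrahend) are negative but the stored result is non-negative: signed overflow. The true value -454 − 4084 = -4538 lies outside [-4096, 4095].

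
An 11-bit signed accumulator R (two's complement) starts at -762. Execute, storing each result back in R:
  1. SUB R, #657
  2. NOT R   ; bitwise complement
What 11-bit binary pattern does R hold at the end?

Start: R = -762 = 10100000110.
R = -762 − 657 = -1419; wraps to 629 = 01001110101
R = NOT 01001110101 = 10110001010 = -630

10110001010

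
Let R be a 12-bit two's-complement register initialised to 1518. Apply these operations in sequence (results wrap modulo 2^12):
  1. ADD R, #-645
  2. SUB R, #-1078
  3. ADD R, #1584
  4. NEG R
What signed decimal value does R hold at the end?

561

Start: R = 1518 = 010111101110.
R = 1518 + (-645) = 873 = 001101101001
R = 873 − (-1078) = 1951 = 011110011111
R = 1951 + 1584 = 3535; wraps to -561 = 110111001111
R = −(-561) = 561 = 001000110001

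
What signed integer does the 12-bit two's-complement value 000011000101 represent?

MSB is 0, so the value is non-negative: 000011000101 = 197.

197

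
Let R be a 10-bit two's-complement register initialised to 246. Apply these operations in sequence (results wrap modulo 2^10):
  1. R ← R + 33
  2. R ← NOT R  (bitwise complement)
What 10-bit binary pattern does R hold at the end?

Start: R = 246 = 0011110110.
R = 246 + 33 = 279 = 0100010111
R = NOT 0100010111 = 1011101000 = -280

1011101000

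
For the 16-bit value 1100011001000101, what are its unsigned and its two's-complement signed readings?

unsigned = 50757, signed = -14779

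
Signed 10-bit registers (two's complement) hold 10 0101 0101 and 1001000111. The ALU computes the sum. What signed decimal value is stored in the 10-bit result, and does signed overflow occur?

10 0101 0101 → 1001010101 = -427 (signed)
1001000111 = -441 (signed)
  1001010101
+ 1001000111
= 0010011100  (discard carry-out 1)
Result 0010011100: MSB = 0 → value 156.
Both addends are negative but the stored result is non-negative: signed overflow. The true value -427 + (-441) = -868 lies outside [-512, 511].

156; overflow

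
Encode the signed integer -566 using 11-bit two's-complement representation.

|-566| = 566 = 01000110110 in 11 bits.
Invert the bits: 10111001001. Add 1: 10111001010.
Check: 10111001010 reads as 1482 − 2048 = -566.

10111001010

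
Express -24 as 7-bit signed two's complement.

1101000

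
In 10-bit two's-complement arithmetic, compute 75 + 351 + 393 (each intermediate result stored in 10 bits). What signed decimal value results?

-205

75 + 351 = 426 (0110101010)
426 + 393 = 819 → wraps to -205 (1100110011)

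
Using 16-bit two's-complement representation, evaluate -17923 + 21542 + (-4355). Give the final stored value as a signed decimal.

-736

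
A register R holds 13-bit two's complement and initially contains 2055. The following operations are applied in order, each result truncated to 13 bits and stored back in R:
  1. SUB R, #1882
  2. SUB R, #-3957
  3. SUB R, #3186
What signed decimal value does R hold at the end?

944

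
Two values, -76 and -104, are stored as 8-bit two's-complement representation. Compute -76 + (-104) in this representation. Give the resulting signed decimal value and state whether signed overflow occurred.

76; overflow

-76 → 10110100
-104 → 10011000
  10110100
+ 10011000
= 01001100  (discard carry-out 1)
Result 01001100: MSB = 0 → value 76.
Both addends are negative but the stored result is non-negative: signed overflow. The true value -76 + (-104) = -180 lies outside [-128, 127].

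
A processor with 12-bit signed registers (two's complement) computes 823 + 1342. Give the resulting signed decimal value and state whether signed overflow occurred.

-1931; overflow

823 → 001100110111
1342 → 010100111110
  001100110111
+ 010100111110
= 100001110101
Result 100001110101: MSB = 1 → 2165 − 4096 = -1931.
Both addends are non-negative but the stored result is negative: signed overflow. The true value 823 + 1342 = 2165 lies outside [-2048, 2047].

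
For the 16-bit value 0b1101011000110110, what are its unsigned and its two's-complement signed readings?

unsigned = 54838, signed = -10698

Unsigned: 1101011000110110 = 54838.
Signed: MSB=1 → 54838 − 65536 = -10698.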